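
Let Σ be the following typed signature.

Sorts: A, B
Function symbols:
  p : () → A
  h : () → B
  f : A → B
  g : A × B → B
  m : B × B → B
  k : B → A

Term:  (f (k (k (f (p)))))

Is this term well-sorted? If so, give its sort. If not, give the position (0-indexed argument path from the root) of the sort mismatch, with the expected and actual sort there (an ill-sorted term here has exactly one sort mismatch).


        (p) : A
      (f (p)) : B
    (k (f (p))) : A
  (k (k (f (p)))) : ✗ arg 0 at [0, 0] has sort A, expected B

ill-sorted at position [0, 0]: expected B, got A


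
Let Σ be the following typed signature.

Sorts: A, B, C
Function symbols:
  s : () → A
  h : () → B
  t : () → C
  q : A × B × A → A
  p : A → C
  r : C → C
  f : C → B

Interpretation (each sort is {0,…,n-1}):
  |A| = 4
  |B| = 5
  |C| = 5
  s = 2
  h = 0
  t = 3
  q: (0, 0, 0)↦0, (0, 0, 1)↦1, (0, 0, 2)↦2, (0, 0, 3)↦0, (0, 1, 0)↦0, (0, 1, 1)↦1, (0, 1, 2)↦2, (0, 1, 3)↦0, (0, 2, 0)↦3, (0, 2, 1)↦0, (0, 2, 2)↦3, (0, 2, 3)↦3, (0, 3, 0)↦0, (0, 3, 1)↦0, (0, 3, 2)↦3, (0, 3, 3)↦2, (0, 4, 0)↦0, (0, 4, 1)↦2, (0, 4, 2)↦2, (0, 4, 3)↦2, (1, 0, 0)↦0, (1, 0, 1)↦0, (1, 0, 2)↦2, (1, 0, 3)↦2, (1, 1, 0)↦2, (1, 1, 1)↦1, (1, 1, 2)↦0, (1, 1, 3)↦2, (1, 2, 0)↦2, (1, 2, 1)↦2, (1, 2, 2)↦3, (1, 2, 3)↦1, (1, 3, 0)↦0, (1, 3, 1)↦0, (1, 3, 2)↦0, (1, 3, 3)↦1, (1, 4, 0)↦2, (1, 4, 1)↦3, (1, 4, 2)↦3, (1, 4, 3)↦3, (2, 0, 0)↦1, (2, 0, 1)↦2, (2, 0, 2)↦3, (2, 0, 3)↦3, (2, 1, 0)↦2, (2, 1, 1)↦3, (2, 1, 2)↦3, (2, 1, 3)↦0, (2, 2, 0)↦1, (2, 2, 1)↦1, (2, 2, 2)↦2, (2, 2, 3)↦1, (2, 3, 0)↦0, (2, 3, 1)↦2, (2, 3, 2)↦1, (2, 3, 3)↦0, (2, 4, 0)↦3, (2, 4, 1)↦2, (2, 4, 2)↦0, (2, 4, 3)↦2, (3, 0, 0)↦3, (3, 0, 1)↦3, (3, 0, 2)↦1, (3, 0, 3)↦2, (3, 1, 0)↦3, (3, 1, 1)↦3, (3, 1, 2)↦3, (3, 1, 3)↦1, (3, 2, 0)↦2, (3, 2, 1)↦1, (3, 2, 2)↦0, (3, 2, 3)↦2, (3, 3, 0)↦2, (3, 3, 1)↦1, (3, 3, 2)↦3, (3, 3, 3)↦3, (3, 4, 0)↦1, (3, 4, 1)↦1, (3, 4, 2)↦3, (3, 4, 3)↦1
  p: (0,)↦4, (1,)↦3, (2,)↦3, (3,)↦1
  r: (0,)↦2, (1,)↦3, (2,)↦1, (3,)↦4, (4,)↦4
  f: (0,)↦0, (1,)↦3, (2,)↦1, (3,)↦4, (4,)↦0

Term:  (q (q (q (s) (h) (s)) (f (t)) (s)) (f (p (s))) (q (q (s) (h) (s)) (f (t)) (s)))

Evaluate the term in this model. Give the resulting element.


value = 1

  s = 2
  h = 0
  s = 2
  (q (s) (h) (s)) = q(2, 0, 2) = 3
  t = 3
  (f (t)) = f(3,) = 4
  s = 2
  (q (q (s) (h) (s)) (f (t)) (s)) = q(3, 4, 2) = 3
  s = 2
  (p (s)) = p(2,) = 3
  (f (p (s))) = f(3,) = 4
  s = 2
  h = 0
  s = 2
  (q (s) (h) (s)) = q(2, 0, 2) = 3
  t = 3
  (f (t)) = f(3,) = 4
  s = 2
  (q (q (s) (h) (s)) (f (t)) (s)) = q(3, 4, 2) = 3
  (q (q (q (s) (h) (s)) (f (t)) (s)) (f (p (s))) (q (q (s) (h) (s)) (f (t)) (s))) = q(3, 4, 3) = 1


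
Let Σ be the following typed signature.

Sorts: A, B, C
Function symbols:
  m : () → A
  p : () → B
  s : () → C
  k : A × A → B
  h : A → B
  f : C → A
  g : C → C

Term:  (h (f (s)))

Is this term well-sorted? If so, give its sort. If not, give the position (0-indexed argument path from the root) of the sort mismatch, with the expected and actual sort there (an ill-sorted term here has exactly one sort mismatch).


well-sorted; sort = B

    (s) : C
  (f (s)) : A
(h (f (s))) : B


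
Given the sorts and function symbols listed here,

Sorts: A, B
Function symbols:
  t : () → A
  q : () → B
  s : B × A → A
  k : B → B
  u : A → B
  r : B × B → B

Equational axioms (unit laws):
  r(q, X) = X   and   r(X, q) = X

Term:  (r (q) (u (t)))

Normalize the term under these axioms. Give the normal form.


normal form = (u (t))

1. (r (q) (u (t)))  →  (u (t))


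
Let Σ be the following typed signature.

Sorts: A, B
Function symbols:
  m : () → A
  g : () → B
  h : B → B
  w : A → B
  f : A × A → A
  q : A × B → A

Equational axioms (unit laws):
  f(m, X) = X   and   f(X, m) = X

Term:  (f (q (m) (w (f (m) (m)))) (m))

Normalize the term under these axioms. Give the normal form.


1. (f (q (m) (w (f (m) (m)))) (m))  →  (q (m) (w (f (m) (m))))
2. (q (m) (w (f (m) (m))))  →  (q (m) (w (m)))

normal form = (q (m) (w (m)))


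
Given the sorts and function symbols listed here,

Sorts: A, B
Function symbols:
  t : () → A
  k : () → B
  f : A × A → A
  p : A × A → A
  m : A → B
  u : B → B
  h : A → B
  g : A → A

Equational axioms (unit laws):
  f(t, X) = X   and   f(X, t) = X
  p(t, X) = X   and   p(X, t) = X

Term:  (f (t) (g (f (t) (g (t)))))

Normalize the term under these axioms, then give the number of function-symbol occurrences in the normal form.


1. (f (t) (g (f (t) (g (t)))))  →  (g (f (t) (g (t))))
2. (g (f (t) (g (t))))  →  (g (g (t)))
normal form: (g (g (t)))

size = 3


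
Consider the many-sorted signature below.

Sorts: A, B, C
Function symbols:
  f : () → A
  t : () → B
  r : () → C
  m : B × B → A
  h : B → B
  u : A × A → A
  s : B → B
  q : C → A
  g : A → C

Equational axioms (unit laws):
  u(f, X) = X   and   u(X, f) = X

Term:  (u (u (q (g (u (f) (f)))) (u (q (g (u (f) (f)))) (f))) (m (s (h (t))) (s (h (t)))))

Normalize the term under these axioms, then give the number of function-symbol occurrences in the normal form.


size = 15

1. (u (u (q (g (u (f) (f)))) (u (q (g (u (f) (f)))) (f))) (m (s (h (t))) (s (h (t)))))  →  (u (u (q (g (f))) (u (q (g (u (f) (f)))) (f))) (m (s (h (t))) (s (h (t)))))
2. (u (u (q (g (f))) (u (q (g (u (f) (f)))) (f))) (m (s (h (t))) (s (h (t)))))  →  (u (u (q (g (f))) (q (g (u (f) (f))))) (m (s (h (t))) (s (h (t)))))
3. (u (u (q (g (f))) (q (g (u (f) (f))))) (m (s (h (t))) (s (h (t)))))  →  (u (u (q (g (f))) (q (g (f)))) (m (s (h (t))) (s (h (t)))))
normal form: (u (u (q (g (f))) (q (g (f)))) (m (s (h (t))) (s (h (t)))))


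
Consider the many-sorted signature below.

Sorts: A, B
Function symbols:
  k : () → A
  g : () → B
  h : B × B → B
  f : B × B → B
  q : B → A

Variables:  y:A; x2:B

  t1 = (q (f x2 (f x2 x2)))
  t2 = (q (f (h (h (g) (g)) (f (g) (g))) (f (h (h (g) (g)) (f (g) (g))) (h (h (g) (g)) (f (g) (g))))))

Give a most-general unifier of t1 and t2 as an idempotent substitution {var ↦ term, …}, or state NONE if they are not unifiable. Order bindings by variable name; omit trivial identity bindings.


{x2 ↦ (h (h (g) (g)) (f (g) (g)))}


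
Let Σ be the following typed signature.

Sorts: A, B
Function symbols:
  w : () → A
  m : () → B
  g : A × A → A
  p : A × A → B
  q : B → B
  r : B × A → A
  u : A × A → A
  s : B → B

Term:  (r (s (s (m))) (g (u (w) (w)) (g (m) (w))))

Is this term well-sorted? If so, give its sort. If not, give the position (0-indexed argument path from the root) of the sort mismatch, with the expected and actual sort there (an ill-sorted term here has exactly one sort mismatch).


      (m) : B
    (s (m)) : B
  (s (s (m))) : B
      (w) : A
      (w) : A
    (u (w) (w)) : A
      (m) : B
      (w) : A
    (g (m) (w)) : ✗ arg 0 at [1, 1, 0] has sort B, expected A

ill-sorted at position [1, 1, 0]: expected A, got B


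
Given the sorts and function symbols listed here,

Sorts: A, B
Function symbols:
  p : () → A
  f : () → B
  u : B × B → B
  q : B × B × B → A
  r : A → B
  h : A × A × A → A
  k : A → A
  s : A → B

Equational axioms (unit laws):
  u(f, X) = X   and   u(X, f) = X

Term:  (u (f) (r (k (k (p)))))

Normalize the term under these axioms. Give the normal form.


normal form = (r (k (k (p))))

1. (u (f) (r (k (k (p)))))  →  (r (k (k (p))))


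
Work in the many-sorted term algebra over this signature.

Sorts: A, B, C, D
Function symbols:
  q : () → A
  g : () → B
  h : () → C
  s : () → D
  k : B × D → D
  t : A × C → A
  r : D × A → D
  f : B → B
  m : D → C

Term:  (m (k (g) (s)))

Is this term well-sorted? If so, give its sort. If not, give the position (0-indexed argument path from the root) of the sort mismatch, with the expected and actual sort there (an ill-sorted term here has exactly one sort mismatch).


    (g) : B
    (s) : D
  (k (g) (s)) : D
(m (k (g) (s))) : C

well-sorted; sort = C


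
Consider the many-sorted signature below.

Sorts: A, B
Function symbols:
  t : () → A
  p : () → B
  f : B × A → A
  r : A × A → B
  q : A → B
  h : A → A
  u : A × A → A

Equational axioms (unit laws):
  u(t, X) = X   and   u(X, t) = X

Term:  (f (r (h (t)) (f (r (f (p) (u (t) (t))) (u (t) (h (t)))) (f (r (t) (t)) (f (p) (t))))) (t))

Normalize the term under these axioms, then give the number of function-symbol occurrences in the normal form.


size = 19

1. (f (r (h (t)) (f (r (f (p) (u (t) (t))) (u (t) (h (t)))) (f (r (t) (t)) (f (p) (t))))) (t))  →  (f (r (h (t)) (f (r (f (p) (t)) (u (t) (h (t)))) (f (r (t) (t)) (f (p) (t))))) (t))
2. (f (r (h (t)) (f (r (f (p) (t)) (u (t) (h (t)))) (f (r (t) (t)) (f (p) (t))))) (t))  →  (f (r (h (t)) (f (r (f (p) (t)) (h (t))) (f (r (t) (t)) (f (p) (t))))) (t))
normal form: (f (r (h (t)) (f (r (f (p) (t)) (h (t))) (f (r (t) (t)) (f (p) (t))))) (t))


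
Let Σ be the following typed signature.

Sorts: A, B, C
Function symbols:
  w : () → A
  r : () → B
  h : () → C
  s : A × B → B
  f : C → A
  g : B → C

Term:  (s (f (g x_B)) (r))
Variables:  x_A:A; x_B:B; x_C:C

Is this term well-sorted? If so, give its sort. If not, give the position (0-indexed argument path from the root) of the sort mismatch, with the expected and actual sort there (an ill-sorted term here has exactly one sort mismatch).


well-sorted; sort = B

      x_B : B
    (g x_B) : C
  (f (g x_B)) : A
  (r) : B
(s (f (g x_B)) (r)) : B


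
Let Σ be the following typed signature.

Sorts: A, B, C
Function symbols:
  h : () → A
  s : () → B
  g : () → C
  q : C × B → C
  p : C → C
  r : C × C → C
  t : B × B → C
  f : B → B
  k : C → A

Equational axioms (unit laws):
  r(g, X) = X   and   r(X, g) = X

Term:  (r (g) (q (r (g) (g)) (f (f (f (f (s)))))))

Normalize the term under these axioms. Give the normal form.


normal form = (q (g) (f (f (f (f (s))))))

1. (r (g) (q (r (g) (g)) (f (f (f (f (s)))))))  →  (q (r (g) (g)) (f (f (f (f (s))))))
2. (q (r (g) (g)) (f (f (f (f (s))))))  →  (q (g) (f (f (f (f (s))))))


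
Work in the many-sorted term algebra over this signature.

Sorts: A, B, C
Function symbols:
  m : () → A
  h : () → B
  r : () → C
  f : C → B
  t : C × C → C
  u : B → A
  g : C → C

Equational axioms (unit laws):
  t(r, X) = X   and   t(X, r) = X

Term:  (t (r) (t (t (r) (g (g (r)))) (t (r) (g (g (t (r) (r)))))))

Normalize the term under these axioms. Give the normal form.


normal form = (t (g (g (r))) (g (g (r))))

1. (t (r) (t (t (r) (g (g (r)))) (t (r) (g (g (t (r) (r)))))))  →  (t (t (r) (g (g (r)))) (t (r) (g (g (t (r) (r))))))
2. (t (t (r) (g (g (r)))) (t (r) (g (g (t (r) (r))))))  →  (t (g (g (r))) (t (r) (g (g (t (r) (r))))))
3. (t (g (g (r))) (t (r) (g (g (t (r) (r))))))  →  (t (g (g (r))) (g (g (t (r) (r)))))
4. (t (g (g (r))) (g (g (t (r) (r)))))  →  (t (g (g (r))) (g (g (r))))


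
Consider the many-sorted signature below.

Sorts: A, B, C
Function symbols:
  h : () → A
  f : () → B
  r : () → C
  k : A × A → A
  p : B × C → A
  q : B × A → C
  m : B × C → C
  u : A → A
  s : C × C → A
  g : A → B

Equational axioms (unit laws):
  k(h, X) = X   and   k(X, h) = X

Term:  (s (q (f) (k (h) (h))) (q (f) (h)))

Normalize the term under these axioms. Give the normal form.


1. (s (q (f) (k (h) (h))) (q (f) (h)))  →  (s (q (f) (h)) (q (f) (h)))

normal form = (s (q (f) (h)) (q (f) (h)))


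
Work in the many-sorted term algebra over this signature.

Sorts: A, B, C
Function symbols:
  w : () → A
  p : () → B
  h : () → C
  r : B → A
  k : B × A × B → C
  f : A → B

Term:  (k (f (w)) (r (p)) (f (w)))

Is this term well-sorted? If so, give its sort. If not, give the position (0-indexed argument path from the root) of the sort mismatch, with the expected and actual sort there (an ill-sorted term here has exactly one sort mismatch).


well-sorted; sort = C

    (w) : A
  (f (w)) : B
    (p) : B
  (r (p)) : A
    (w) : A
  (f (w)) : B
(k (f (w)) (r (p)) (f (w))) : C


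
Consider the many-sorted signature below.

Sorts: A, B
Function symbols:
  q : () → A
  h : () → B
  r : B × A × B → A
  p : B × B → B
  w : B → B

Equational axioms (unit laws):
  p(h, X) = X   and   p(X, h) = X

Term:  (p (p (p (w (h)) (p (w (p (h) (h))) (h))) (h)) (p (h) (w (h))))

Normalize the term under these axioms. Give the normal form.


normal form = (p (p (w (h)) (w (h))) (w (h)))

1. (p (p (p (w (h)) (p (w (p (h) (h))) (h))) (h)) (p (h) (w (h))))  →  (p (p (w (h)) (p (w (p (h) (h))) (h))) (p (h) (w (h))))
2. (p (p (w (h)) (p (w (p (h) (h))) (h))) (p (h) (w (h))))  →  (p (p (w (h)) (w (p (h) (h)))) (p (h) (w (h))))
3. (p (p (w (h)) (w (p (h) (h)))) (p (h) (w (h))))  →  (p (p (w (h)) (w (h))) (p (h) (w (h))))
4. (p (p (w (h)) (w (h))) (p (h) (w (h))))  →  (p (p (w (h)) (w (h))) (w (h)))


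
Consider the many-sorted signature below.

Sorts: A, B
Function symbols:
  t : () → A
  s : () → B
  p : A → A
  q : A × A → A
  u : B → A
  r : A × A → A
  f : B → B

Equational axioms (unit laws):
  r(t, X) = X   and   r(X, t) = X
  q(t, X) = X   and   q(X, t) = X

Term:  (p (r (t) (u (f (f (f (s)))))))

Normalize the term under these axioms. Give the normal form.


1. (p (r (t) (u (f (f (f (s)))))))  →  (p (u (f (f (f (s))))))

normal form = (p (u (f (f (f (s))))))


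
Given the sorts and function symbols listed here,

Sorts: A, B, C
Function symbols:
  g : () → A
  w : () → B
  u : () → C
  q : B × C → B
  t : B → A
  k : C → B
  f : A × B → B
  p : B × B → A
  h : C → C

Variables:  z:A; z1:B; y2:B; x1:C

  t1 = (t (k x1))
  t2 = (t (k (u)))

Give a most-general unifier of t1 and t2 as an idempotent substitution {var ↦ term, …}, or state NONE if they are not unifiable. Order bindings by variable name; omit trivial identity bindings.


{x1 ↦ (u)}


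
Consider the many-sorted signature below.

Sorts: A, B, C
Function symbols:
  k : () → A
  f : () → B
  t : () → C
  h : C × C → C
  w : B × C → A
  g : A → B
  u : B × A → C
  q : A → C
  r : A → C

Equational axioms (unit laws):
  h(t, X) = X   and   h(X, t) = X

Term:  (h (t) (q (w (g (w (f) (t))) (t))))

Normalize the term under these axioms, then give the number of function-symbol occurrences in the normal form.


size = 7

1. (h (t) (q (w (g (w (f) (t))) (t))))  →  (q (w (g (w (f) (t))) (t)))
normal form: (q (w (g (w (f) (t))) (t)))


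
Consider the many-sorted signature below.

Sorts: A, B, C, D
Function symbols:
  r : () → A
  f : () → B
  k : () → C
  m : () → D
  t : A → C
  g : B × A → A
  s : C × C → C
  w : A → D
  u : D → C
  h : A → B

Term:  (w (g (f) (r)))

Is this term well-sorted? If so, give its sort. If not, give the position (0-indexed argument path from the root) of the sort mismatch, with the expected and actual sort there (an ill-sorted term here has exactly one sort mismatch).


    (f) : B
    (r) : A
  (g (f) (r)) : A
(w (g (f) (r))) : D

well-sorted; sort = D


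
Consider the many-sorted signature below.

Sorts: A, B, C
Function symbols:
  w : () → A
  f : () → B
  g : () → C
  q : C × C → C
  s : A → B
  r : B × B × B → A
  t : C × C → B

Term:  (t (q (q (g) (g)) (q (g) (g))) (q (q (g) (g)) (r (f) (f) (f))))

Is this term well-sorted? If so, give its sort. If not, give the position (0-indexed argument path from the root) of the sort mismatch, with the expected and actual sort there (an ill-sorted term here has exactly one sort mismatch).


ill-sorted at position [1, 1]: expected C, got A

      (g) : C
      (g) : C
    (q (g) (g)) : C
      (g) : C
      (g) : C
    (q (g) (g)) : C
  (q (q (g) (g)) (q (g) (g))) : C
      (g) : C
      (g) : C
    (q (g) (g)) : C
      (f) : B
      (f) : B
      (f) : B
    (r (f) (f) (f)) : A
  (q (q (g) (g)) (r (f) (f) (f))) : ✗ arg 1 at [1, 1] has sort A, expected C


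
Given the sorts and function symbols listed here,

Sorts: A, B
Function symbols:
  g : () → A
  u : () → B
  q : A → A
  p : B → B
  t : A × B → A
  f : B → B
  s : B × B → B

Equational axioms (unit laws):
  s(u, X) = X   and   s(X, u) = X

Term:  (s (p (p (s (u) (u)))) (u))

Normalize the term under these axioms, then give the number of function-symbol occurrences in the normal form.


1. (s (p (p (s (u) (u)))) (u))  →  (p (p (s (u) (u))))
2. (p (p (s (u) (u))))  →  (p (p (u)))
normal form: (p (p (u)))

size = 3


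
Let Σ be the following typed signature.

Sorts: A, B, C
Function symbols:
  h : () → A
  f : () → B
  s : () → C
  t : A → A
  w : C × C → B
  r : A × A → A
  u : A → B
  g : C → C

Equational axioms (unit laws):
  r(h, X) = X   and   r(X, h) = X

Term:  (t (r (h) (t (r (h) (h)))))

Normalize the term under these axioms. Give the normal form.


1. (t (r (h) (t (r (h) (h)))))  →  (t (t (r (h) (h))))
2. (t (t (r (h) (h))))  →  (t (t (h)))

normal form = (t (t (h)))


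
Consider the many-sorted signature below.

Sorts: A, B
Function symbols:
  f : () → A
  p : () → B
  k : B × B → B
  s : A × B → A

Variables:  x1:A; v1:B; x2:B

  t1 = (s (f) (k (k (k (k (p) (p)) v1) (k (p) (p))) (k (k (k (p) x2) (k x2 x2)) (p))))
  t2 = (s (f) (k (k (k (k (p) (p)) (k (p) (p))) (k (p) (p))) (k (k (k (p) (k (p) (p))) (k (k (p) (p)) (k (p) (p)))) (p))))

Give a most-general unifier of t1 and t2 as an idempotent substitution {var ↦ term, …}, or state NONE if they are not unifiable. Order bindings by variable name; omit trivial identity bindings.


{v1 ↦ (k (p) (p)), x2 ↦ (k (p) (p))}


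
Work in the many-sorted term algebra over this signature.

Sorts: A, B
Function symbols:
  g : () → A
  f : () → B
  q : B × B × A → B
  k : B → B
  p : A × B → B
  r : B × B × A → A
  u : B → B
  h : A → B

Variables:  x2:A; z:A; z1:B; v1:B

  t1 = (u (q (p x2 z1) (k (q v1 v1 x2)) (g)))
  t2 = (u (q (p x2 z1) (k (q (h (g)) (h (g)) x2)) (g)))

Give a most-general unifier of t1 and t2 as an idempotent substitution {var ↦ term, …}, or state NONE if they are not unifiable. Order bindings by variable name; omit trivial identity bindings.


{v1 ↦ (h (g))}


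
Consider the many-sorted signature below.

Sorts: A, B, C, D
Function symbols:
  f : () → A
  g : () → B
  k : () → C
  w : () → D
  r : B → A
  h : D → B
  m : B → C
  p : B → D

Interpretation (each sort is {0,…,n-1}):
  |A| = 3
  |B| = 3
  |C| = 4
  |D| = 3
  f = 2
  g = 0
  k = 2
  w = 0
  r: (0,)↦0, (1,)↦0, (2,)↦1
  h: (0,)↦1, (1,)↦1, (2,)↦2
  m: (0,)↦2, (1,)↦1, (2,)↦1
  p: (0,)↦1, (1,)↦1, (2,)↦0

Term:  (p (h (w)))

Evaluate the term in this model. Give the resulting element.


value = 1

  w = 0
  (h (w)) = h(0,) = 1
  (p (h (w))) = p(1,) = 1


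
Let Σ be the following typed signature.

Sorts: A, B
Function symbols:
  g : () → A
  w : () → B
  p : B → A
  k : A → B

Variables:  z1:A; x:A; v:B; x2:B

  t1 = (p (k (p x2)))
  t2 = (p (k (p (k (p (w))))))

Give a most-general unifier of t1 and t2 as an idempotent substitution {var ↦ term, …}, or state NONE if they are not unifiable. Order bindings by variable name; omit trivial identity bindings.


{x2 ↦ (k (p (w)))}


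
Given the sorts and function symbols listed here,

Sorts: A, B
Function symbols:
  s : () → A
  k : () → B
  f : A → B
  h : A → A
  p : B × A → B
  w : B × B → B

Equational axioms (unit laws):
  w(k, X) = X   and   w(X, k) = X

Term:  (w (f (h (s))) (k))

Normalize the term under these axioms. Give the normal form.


normal form = (f (h (s)))

1. (w (f (h (s))) (k))  →  (f (h (s)))


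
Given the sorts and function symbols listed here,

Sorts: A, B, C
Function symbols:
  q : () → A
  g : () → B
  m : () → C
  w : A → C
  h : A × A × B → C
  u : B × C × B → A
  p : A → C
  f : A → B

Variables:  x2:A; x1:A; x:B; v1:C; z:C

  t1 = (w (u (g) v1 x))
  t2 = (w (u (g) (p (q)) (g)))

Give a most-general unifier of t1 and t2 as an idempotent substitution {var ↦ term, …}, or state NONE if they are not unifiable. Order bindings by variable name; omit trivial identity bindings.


{v1 ↦ (p (q)), x ↦ (g)}


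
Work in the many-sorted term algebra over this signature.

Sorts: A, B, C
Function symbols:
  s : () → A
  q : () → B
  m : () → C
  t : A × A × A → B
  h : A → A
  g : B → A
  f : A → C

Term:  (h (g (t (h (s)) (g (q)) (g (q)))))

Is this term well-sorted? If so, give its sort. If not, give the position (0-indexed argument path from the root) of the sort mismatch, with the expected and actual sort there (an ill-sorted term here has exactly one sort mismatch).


        (s) : A
      (h (s)) : A
        (q) : B
      (g (q)) : A
        (q) : B
      (g (q)) : A
    (t (h (s)) (g (q)) (g (q))) : B
  (g (t (h (s)) (g (q)) (g (q)))) : A
(h (g (t (h (s)) (g (q)) (g (q))))) : A

well-sorted; sort = A


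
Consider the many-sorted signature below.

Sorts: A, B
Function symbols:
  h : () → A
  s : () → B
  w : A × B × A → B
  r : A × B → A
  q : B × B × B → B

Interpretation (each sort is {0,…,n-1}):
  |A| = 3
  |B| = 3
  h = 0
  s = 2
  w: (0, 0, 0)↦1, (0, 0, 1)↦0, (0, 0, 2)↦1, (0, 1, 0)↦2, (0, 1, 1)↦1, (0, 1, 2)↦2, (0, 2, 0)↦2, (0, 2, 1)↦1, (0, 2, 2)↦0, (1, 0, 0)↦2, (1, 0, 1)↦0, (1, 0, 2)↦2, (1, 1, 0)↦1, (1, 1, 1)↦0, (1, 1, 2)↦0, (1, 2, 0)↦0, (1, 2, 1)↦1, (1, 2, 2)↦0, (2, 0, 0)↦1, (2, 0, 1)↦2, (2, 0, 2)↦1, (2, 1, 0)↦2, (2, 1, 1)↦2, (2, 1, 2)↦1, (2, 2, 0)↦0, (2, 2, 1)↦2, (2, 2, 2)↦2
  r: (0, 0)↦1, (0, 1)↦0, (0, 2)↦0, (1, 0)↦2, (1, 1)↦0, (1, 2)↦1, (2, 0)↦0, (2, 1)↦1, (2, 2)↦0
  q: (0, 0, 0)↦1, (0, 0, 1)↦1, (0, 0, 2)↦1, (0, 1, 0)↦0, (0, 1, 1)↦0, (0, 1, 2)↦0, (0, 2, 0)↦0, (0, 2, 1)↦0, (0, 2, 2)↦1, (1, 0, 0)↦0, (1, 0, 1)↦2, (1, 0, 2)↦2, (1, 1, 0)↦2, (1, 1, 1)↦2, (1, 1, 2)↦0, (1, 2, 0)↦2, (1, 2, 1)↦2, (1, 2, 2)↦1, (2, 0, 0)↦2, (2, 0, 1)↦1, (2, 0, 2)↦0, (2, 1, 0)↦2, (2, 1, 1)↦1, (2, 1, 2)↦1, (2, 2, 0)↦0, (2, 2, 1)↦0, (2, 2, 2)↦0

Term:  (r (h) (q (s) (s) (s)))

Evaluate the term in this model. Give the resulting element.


value = 1

  h = 0
  s = 2
  s = 2
  s = 2
  (q (s) (s) (s)) = q(2, 2, 2) = 0
  (r (h) (q (s) (s) (s))) = r(0, 0) = 1


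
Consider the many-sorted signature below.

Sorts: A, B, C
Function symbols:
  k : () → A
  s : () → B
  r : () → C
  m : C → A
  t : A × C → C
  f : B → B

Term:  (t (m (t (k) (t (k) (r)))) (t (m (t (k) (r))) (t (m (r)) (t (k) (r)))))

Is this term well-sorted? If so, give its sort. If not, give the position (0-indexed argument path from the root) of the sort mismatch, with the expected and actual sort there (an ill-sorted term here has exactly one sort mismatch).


well-sorted; sort = C

      (k) : A
        (k) : A
        (r) : C
      (t (k) (r)) : C
    (t (k) (t (k) (r))) : C
  (m (t (k) (t (k) (r)))) : A
        (k) : A
        (r) : C
      (t (k) (r)) : C
    (m (t (k) (r))) : A
        (r) : C
      (m (r)) : A
        (k) : A
        (r) : C
      (t (k) (r)) : C
    (t (m (r)) (t (k) (r))) : C
  (t (m (t (k) (r))) (t (m (r)) (t (k) (r)))) : C
(t (m (t (k) (t (k) (r)))) (t (m (t (k) (r))) (t (m (r)) (t (k) (r))))) : C


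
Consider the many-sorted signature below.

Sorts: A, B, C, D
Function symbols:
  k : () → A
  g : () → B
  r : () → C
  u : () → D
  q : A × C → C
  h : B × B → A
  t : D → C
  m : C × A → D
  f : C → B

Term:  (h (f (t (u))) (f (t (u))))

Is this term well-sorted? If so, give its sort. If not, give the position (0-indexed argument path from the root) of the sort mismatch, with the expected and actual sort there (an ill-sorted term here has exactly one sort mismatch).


well-sorted; sort = A

      (u) : D
    (t (u)) : C
  (f (t (u))) : B
      (u) : D
    (t (u)) : C
  (f (t (u))) : B
(h (f (t (u))) (f (t (u)))) : A


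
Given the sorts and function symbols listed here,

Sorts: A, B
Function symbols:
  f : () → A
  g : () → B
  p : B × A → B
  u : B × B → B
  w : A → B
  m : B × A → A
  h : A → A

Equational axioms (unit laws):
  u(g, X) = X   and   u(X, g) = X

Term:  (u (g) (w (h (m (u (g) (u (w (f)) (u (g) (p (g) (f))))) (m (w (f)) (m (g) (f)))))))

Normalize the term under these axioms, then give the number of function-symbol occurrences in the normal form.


size = 15

1. (u (g) (w (h (m (u (g) (u (w (f)) (u (g) (p (g) (f))))) (m (w (f)) (m (g) (f)))))))  →  (w (h (m (u (g) (u (w (f)) (u (g) (p (g) (f))))) (m (w (f)) (m (g) (f))))))
2. (w (h (m (u (g) (u (w (f)) (u (g) (p (g) (f))))) (m (w (f)) (m (g) (f))))))  →  (w (h (m (u (w (f)) (u (g) (p (g) (f)))) (m (w (f)) (m (g) (f))))))
3. (w (h (m (u (w (f)) (u (g) (p (g) (f)))) (m (w (f)) (m (g) (f))))))  →  (w (h (m (u (w (f)) (p (g) (f))) (m (w (f)) (m (g) (f))))))
normal form: (w (h (m (u (w (f)) (p (g) (f))) (m (w (f)) (m (g) (f))))))


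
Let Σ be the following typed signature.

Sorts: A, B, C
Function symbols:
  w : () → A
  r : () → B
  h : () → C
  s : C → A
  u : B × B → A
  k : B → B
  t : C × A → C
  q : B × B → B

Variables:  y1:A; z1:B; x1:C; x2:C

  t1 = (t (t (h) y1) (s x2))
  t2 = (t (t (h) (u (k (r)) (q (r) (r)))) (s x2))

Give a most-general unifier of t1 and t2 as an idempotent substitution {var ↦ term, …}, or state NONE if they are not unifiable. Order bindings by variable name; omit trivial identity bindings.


{y1 ↦ (u (k (r)) (q (r) (r)))}


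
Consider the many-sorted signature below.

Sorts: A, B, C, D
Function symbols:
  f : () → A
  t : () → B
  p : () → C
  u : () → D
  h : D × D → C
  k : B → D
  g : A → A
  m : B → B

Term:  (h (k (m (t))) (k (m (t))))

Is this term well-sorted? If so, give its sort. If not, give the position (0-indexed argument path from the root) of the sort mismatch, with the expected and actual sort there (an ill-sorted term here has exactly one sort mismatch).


      (t) : B
    (m (t)) : B
  (k (m (t))) : D
      (t) : B
    (m (t)) : B
  (k (m (t))) : D
(h (k (m (t))) (k (m (t)))) : C

well-sorted; sort = C


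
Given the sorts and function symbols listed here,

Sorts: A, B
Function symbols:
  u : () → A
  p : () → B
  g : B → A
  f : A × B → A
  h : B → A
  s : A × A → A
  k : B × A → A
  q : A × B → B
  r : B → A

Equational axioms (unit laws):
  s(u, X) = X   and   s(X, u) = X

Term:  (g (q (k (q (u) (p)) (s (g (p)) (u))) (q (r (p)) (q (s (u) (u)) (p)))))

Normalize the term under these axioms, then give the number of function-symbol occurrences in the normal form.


1. (g (q (k (q (u) (p)) (s (g (p)) (u))) (q (r (p)) (q (s (u) (u)) (p)))))  →  (g (q (k (q (u) (p)) (g (p))) (q (r (p)) (q (s (u) (u)) (p)))))
2. (g (q (k (q (u) (p)) (g (p))) (q (r (p)) (q (s (u) (u)) (p)))))  →  (g (q (k (q (u) (p)) (g (p))) (q (r (p)) (q (u) (p)))))
normal form: (g (q (k (q (u) (p)) (g (p))) (q (r (p)) (q (u) (p)))))

size = 14


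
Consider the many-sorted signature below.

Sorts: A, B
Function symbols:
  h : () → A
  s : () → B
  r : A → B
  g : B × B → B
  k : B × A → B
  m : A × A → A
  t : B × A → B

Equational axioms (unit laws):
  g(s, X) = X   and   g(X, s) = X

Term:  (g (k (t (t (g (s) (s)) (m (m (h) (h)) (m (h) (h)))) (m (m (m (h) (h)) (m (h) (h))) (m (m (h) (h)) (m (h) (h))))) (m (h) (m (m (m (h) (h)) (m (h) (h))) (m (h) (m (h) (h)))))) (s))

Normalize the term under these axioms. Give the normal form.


1. (g (k (t (t (g (s) (s)) (m (m (h) (h)) (m (h) (h)))) (m (m (m (h) (h)) (m (h) (h))) (m (m (h) (h)) (m (h) (h))))) (m (h) (m (m (m (h) (h)) (m (h) (h))) (m (h) (m (h) (h)))))) (s))  →  (k (t (t (g (s) (s)) (m (m (h) (h)) (m (h) (h)))) (m (m (m (h) (h)) (m (h) (h))) (m (m (h) (h)) (m (h) (h))))) (m (h) (m (m (m (h) (h)) (m (h) (h))) (m (h) (m (h) (h))))))
2. (k (t (t (g (s) (s)) (m (m (h) (h)) (m (h) (h)))) (m (m (m (h) (h)) (m (h) (h))) (m (m (h) (h)) (m (h) (h))))) (m (h) (m (m (m (h) (h)) (m (h) (h))) (m (h) (m (h) (h))))))  →  (k (t (t (s) (m (m (h) (h)) (m (h) (h)))) (m (m (m (h) (h)) (m (h) (h))) (m (m (h) (h)) (m (h) (h))))) (m (h) (m (m (m (h) (h)) (m (h) (h))) (m (h) (m (h) (h))))))

normal form = (k (t (t (s) (m (m (h) (h)) (m (h) (h)))) (m (m (m (h) (h)) (m (h) (h))) (m (m (h) (h)) (m (h) (h))))) (m (h) (m (m (m (h) (h)) (m (h) (h))) (m (h) (m (h) (h))))))


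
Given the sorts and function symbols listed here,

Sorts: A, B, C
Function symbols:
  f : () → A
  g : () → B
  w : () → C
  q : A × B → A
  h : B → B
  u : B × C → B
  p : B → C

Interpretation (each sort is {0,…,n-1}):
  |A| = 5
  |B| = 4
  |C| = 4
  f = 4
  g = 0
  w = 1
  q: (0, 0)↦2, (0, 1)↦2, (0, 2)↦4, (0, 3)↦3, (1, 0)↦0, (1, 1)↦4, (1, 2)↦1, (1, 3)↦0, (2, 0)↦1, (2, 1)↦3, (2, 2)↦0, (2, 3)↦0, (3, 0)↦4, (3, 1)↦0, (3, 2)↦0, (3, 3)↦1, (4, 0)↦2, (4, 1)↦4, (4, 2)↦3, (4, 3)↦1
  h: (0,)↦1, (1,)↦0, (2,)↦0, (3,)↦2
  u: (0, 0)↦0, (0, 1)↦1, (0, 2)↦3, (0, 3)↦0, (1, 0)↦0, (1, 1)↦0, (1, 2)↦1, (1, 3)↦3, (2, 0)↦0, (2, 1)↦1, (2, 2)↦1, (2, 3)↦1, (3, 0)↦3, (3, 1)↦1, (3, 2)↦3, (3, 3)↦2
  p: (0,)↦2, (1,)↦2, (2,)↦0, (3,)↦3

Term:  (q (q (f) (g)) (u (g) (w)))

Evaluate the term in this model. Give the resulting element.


  f = 4
  g = 0
  (q (f) (g)) = q(4, 0) = 2
  g = 0
  w = 1
  (u (g) (w)) = u(0, 1) = 1
  (q (q (f) (g)) (u (g) (w))) = q(2, 1) = 3

value = 3


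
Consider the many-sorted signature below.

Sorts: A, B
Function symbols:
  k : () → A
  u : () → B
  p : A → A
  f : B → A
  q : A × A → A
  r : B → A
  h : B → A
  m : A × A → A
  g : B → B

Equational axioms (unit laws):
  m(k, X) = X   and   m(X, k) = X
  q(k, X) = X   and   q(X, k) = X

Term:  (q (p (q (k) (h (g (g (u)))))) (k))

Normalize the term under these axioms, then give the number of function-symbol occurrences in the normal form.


size = 5

1. (q (p (q (k) (h (g (g (u)))))) (k))  →  (p (q (k) (h (g (g (u))))))
2. (p (q (k) (h (g (g (u))))))  →  (p (h (g (g (u)))))
normal form: (p (h (g (g (u)))))


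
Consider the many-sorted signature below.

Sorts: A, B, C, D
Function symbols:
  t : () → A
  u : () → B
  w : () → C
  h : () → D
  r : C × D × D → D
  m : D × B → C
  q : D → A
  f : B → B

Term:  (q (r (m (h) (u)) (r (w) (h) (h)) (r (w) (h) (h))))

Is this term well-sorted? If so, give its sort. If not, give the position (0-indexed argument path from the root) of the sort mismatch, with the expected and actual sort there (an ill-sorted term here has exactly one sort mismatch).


      (h) : D
      (u) : B
    (m (h) (u)) : C
      (w) : C
      (h) : D
      (h) : D
    (r (w) (h) (h)) : D
      (w) : C
      (h) : D
      (h) : D
    (r (w) (h) (h)) : D
  (r (m (h) (u)) (r (w) (h) (h)) (r (w) (h) (h))) : D
(q (r (m (h) (u)) (r (w) (h) (h)) (r (w) (h) (h)))) : A

well-sorted; sort = A


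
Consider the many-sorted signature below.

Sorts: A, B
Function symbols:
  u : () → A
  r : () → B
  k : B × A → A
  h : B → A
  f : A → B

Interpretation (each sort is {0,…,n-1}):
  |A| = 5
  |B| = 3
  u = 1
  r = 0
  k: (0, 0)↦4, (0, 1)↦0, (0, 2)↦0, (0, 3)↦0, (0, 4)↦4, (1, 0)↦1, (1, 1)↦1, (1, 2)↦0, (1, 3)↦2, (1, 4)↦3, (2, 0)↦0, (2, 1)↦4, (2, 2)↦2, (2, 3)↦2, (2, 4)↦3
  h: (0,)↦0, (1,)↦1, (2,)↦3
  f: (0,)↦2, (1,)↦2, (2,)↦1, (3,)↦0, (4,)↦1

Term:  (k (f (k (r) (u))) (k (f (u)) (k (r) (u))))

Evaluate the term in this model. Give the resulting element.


  r = 0
  u = 1
  (k (r) (u)) = k(0, 1) = 0
  (f (k (r) (u))) = f(0,) = 2
  u = 1
  (f (u)) = f(1,) = 2
  r = 0
  u = 1
  (k (r) (u)) = k(0, 1) = 0
  (k (f (u)) (k (r) (u))) = k(2, 0) = 0
  (k (f (k (r) (u))) (k (f (u)) (k (r) (u)))) = k(2, 0) = 0

value = 0


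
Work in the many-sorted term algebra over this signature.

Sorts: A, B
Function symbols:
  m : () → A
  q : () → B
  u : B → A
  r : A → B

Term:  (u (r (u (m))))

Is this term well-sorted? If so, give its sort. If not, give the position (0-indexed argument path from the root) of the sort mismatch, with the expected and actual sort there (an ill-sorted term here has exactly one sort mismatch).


ill-sorted at position [0, 0, 0]: expected B, got A

      (m) : A
    (u (m)) : ✗ arg 0 at [0, 0, 0] has sort A, expected B


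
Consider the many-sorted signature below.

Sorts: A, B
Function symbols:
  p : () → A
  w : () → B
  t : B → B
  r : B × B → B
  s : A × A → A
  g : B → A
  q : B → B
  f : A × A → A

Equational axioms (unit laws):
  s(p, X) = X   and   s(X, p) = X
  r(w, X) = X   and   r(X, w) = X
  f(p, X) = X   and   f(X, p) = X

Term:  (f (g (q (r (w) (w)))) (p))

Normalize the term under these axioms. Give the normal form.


1. (f (g (q (r (w) (w)))) (p))  →  (g (q (r (w) (w))))
2. (g (q (r (w) (w))))  →  (g (q (w)))

normal form = (g (q (w)))


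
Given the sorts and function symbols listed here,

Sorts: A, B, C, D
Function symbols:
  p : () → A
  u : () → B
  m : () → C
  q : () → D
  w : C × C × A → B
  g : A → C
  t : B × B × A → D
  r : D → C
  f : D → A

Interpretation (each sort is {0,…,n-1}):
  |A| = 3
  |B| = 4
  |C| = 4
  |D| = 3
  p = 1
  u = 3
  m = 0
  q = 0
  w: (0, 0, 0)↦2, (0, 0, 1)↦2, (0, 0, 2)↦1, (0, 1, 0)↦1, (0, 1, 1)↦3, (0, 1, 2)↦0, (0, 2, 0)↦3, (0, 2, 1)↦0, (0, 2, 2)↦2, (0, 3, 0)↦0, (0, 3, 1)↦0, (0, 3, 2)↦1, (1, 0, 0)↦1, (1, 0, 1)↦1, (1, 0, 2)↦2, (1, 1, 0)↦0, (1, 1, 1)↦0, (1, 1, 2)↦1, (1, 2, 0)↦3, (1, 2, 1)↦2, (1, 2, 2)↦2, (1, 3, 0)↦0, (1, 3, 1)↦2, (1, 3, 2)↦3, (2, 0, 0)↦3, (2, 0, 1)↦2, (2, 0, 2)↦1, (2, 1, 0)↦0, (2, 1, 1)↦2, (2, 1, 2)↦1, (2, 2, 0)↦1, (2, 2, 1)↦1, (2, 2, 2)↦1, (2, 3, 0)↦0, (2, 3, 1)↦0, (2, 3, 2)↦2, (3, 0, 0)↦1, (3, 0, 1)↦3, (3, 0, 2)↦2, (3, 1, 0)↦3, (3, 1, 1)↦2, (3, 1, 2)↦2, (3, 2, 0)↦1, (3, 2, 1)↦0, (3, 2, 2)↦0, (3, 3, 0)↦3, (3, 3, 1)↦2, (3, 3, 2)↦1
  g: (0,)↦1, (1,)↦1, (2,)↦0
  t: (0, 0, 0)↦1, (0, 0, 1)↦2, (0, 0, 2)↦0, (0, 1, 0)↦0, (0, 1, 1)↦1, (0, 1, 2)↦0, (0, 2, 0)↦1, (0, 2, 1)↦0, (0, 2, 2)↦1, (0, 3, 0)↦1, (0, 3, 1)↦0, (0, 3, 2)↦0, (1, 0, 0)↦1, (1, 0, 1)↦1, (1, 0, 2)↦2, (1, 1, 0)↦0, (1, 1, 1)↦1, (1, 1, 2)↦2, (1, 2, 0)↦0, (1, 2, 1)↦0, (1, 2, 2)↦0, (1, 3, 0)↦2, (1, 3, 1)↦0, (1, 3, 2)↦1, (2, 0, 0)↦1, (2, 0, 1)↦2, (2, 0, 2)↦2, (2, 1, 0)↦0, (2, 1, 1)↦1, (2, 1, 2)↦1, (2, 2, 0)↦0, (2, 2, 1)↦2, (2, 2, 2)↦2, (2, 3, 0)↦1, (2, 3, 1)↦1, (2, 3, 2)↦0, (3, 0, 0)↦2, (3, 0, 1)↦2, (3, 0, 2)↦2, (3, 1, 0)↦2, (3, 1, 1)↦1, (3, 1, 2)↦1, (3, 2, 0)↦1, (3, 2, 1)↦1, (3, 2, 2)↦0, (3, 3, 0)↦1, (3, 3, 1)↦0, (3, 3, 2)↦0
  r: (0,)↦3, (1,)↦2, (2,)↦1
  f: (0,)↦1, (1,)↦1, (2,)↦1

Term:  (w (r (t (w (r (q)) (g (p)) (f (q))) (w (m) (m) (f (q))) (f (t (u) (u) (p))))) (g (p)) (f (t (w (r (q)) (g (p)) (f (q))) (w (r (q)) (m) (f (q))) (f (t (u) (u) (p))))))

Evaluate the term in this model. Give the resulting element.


value = 0

  q = 0
  (r (q)) = r(0,) = 3
  p = 1
  (g (p)) = g(1,) = 1
  q = 0
  (f (q)) = f(0,) = 1
  (w (r (q)) (g (p)) (f (q))) = w(3, 1, 1) = 2
  m = 0
  m = 0
  q = 0
  (f (q)) = f(0,) = 1
  (w (m) (m) (f (q))) = w(0, 0, 1) = 2
  u = 3
  u = 3
  p = 1
  (t (u) (u) (p)) = t(3, 3, 1) = 0
  (f (t (u) (u) (p))) = f(0,) = 1
  (t (w (r (q)) (g (p)) (f (q))) (w (m) (m) (f (q))) (f (t (u) (u) (p)))) = t(2, 2, 1) = 2
  (r (t (w (r (q)) (g (p)) (f (q))) (w (m) (m) (f (q))) (f (t (u) (u) (p))))) = r(2,) = 1
  p = 1
  (g (p)) = g(1,) = 1
  q = 0
  (r (q)) = r(0,) = 3
  p = 1
  (g (p)) = g(1,) = 1
  q = 0
  (f (q)) = f(0,) = 1
  (w (r (q)) (g (p)) (f (q))) = w(3, 1, 1) = 2
  q = 0
  (r (q)) = r(0,) = 3
  m = 0
  q = 0
  (f (q)) = f(0,) = 1
  (w (r (q)) (m) (f (q))) = w(3, 0, 1) = 3
  u = 3
  u = 3
  p = 1
  (t (u) (u) (p)) = t(3, 3, 1) = 0
  (f (t (u) (u) (p))) = f(0,) = 1
  (t (w (r (q)) (g (p)) (f (q))) (w (r (q)) (m) (f (q))) (f (t (u) (u) (p)))) = t(2, 3, 1) = 1
  (f (t (w (r (q)) (g (p)) (f (q))) (w (r (q)) (m) (f (q))) (f (t (u) (u) (p))))) = f(1,) = 1
  (w (r (t (w (r (q)) (g (p)) (f (q))) (w (m) (m) (f (q))) (f (t (u) (u) (p))))) (g (p)) (f (t (w (r (q)) (g (p)) (f (q))) (w (r (q)) (m) (f (q))) (f (t (u) (u) (p)))))) = w(1, 1, 1) = 0


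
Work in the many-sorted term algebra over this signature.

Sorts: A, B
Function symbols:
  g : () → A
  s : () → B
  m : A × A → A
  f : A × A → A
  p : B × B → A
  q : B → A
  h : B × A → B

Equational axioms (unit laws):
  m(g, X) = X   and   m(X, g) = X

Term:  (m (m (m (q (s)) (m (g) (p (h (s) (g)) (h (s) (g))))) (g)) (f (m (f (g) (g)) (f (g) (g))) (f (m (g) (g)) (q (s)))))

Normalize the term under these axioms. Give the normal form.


1. (m (m (m (q (s)) (m (g) (p (h (s) (g)) (h (s) (g))))) (g)) (f (m (f (g) (g)) (f (g) (g))) (f (m (g) (g)) (q (s)))))  →  (m (m (q (s)) (m (g) (p (h (s) (g)) (h (s) (g))))) (f (m (f (g) (g)) (f (g) (g))) (f (m (g) (g)) (q (s)))))
2. (m (m (q (s)) (m (g) (p (h (s) (g)) (h (s) (g))))) (f (m (f (g) (g)) (f (g) (g))) (f (m (g) (g)) (q (s)))))  →  (m (m (q (s)) (p (h (s) (g)) (h (s) (g)))) (f (m (f (g) (g)) (f (g) (g))) (f (m (g) (g)) (q (s)))))
3. (m (m (q (s)) (p (h (s) (g)) (h (s) (g)))) (f (m (f (g) (g)) (f (g) (g))) (f (m (g) (g)) (q (s)))))  →  (m (m (q (s)) (p (h (s) (g)) (h (s) (g)))) (f (m (f (g) (g)) (f (g) (g))) (f (g) (q (s)))))

normal form = (m (m (q (s)) (p (h (s) (g)) (h (s) (g)))) (f (m (f (g) (g)) (f (g) (g))) (f (g) (q (s)))))


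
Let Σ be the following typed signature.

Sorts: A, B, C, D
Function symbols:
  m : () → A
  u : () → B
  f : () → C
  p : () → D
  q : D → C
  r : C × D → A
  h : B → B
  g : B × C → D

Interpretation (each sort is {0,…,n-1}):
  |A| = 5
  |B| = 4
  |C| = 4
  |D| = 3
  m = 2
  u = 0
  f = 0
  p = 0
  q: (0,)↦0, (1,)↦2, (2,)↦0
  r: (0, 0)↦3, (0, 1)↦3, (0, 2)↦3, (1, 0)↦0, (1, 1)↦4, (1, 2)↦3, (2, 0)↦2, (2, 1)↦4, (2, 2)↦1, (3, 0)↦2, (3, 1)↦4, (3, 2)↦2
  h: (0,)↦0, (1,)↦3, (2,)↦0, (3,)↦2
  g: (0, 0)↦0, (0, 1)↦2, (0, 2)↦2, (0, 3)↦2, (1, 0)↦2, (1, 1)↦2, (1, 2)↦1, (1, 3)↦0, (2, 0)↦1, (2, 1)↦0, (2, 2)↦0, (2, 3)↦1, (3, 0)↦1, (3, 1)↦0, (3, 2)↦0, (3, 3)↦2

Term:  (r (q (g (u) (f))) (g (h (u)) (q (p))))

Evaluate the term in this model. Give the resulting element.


  u = 0
  f = 0
  (g (u) (f)) = g(0, 0) = 0
  (q (g (u) (f))) = q(0,) = 0
  u = 0
  (h (u)) = h(0,) = 0
  p = 0
  (q (p)) = q(0,) = 0
  (g (h (u)) (q (p))) = g(0, 0) = 0
  (r (q (g (u) (f))) (g (h (u)) (q (p)))) = r(0, 0) = 3

value = 3


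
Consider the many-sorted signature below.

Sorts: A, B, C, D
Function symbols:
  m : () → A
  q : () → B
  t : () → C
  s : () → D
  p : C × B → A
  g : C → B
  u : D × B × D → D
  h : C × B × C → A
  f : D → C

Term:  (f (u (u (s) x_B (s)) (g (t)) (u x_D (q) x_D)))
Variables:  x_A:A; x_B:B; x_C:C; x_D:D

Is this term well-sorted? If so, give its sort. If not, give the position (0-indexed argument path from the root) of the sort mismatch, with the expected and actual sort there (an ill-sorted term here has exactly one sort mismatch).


      (s) : D
      x_B : B
      (s) : D
    (u (s) x_B (s)) : D
      (t) : C
    (g (t)) : B
      x_D : D
      (q) : B
      x_D : D
    (u x_D (q) x_D) : D
  (u (u (s) x_B (s)) (g (t)) (u x_D (q) x_D)) : D
(f (u (u (s) x_B (s)) (g (t)) (u x_D (q) x_D))) : C

well-sorted; sort = C


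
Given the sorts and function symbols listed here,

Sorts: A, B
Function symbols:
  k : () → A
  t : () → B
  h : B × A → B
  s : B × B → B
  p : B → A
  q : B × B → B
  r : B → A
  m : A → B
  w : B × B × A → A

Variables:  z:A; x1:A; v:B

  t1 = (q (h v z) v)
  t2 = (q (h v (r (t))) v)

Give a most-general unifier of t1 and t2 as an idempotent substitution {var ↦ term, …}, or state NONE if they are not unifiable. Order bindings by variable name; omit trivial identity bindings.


{z ↦ (r (t))}


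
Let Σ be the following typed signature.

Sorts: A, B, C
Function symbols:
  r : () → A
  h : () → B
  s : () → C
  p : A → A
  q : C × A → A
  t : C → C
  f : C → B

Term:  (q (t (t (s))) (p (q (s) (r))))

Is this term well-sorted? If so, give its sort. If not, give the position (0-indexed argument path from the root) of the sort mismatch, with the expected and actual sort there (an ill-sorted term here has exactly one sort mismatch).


well-sorted; sort = A

      (s) : C
    (t (s)) : C
  (t (t (s))) : C
      (s) : C
      (r) : A
    (q (s) (r)) : A
  (p (q (s) (r))) : A
(q (t (t (s))) (p (q (s) (r)))) : A
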